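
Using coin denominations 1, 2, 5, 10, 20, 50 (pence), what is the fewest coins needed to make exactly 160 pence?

Greedy: take as many of the largest coin as possible, then repeat with the remainder.
160 = 3×50 + 1×10
Total coins = 3 + 1 = 4

4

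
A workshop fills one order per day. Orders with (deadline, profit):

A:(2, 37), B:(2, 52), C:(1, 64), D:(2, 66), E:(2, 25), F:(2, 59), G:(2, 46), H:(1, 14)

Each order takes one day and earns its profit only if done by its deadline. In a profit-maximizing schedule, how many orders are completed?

2

Sort by profit descending; place each in the latest free slot ≤ its deadline.
By profit: D(d2,66), C(d1,64), F(d2,59), B(d2,52), G(d2,46), A(d2,37), E(d2,25), H(d1,14)
D→slot 2; C→slot 1; F skipped; B skipped; G skipped; A skipped; E skipped; H skipped.
2 of 8 scheduled.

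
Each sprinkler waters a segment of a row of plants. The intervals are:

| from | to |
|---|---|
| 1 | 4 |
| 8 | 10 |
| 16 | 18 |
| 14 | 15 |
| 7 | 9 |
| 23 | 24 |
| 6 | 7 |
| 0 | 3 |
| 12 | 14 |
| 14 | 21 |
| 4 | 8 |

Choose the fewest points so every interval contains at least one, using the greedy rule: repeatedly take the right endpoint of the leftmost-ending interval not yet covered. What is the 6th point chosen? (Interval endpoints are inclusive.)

24

Sort by right endpoint; whenever an interval is uncovered, place a point at its right end.
Sorted: [0,3] [1,4] [6,7] [4,8] [7,9] [8,10] [12,14] [14,15] [16,18] [14,21] [23,24]
{[0,3],[1,4]} hit by 3; {[6,7],[4,8],[7,9]} hit by 7; {[8,10]} hit by 10; {[12,14],[14,15]} hit by 14; {[16,18],[14,21]} hit by 18; {[23,24]} hit by 24.
Points: 3, 7, 10, 14, 18, 24 (6 total).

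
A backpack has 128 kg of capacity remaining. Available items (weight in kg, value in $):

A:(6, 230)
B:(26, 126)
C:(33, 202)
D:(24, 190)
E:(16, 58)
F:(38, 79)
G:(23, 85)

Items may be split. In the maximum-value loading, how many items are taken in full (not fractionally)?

6

Greedy by value/weight ratio, highest first.
Ratios (sorted): A 38.33, D 7.92, C 6.12, B 4.85, G 3.70, E 3.62, F 2.08
take A (6 @ 230); take D (24 @ 190); take C (33 @ 202); take B (26 @ 126); take G (23 @ 85); take E (16 @ 58). Capacity used 128/128.
6 item(s) taken whole.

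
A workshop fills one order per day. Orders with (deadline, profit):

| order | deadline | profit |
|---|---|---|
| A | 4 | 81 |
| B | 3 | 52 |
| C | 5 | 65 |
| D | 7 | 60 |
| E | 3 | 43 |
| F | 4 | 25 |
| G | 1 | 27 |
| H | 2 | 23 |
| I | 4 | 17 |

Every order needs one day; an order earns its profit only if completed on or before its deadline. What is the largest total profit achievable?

328

By profit: A(d4,81), C(d5,65), D(d7,60), B(d3,52), E(d3,43), G(d1,27), F(d4,25), H(d2,23), I(d4,17)
A→slot 4; C→slot 5; D→slot 7; B→slot 3; E→slot 2; G→slot 1; F skipped; H skipped; I skipped.
Profit = 27 + 43 + 52 + 81 + 65 + 60 = 328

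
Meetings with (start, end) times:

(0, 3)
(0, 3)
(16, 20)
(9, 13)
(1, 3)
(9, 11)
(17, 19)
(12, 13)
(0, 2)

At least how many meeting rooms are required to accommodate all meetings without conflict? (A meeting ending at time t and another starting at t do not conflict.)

4

The answer is the maximum number of intervals overlapping at any instant.
starts: [0, 0, 0, 1, 9, 9, 12, 16, 17]
ends:   [2, 3, 3, 3, 11, 13, 13, 19, 20]
s0→1 s0→2 s0→3 s1→4  — peak 4.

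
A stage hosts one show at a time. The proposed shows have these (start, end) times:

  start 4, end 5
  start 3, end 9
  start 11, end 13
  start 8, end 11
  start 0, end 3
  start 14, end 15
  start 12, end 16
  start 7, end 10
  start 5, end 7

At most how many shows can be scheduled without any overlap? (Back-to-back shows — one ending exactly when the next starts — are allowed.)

6

Greedy by earliest finish: after sorting by end time, pick each interval compatible with the last pick.
Sorted by end: (0,3)  (4,5)  (5,7)  (3,9)  (7,10)  (8,11)  (11,13)  (14,15)  (12,16)
take (0,3); take (4,5); take (5,7); skip (3,9); take (7,10); take (11,13); take (14,15).
Selected 6 shows.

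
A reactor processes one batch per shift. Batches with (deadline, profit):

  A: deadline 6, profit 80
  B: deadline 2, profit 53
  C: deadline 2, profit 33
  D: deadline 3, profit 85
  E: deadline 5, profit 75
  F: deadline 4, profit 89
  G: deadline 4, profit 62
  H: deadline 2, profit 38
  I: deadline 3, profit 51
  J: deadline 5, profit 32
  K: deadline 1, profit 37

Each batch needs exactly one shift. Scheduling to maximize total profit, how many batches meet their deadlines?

Sort by profit descending; place each in the latest free slot ≤ its deadline.
By profit: F(d4,89), D(d3,85), A(d6,80), E(d5,75), G(d4,62), B(d2,53), I(d3,51), H(d2,38), K(d1,37), C(d2,33), J(d5,32)
F→slot 4; D→slot 3; A→slot 6; E→slot 5; G→slot 2; B→slot 1; I skipped; H skipped; K skipped; C skipped; J skipped.
6 of 11 scheduled.

6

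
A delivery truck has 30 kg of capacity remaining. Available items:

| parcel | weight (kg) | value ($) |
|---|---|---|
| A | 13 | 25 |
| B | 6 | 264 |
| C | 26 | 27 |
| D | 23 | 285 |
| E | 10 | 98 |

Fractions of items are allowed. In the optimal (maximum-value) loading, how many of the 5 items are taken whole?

2

Order: B (264/6=44.00) > D (285/23=12.39) > E (98/10=9.80) > A (25/13=1.92) > C (27/26=1.04)
Fill: take B (6 @ 264) → take D (23 @ 285) → take 1/10 of E → 9.80; 30/30 used.
2 item(s) taken whole; one partial (take 1/10 of E).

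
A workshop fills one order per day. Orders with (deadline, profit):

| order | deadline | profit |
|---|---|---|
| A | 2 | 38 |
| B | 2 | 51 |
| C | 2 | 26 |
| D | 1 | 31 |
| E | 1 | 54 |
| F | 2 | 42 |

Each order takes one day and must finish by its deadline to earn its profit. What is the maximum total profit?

105

Profit order: E=54 B=51 F=42 A=38 D=31 C=26
Assign: E→slot 1, B→slot 2, F skipped, A skipped, D skipped, C skipped.
Slots: [1:E] [2:B]
Profit = 54 + 51 = 105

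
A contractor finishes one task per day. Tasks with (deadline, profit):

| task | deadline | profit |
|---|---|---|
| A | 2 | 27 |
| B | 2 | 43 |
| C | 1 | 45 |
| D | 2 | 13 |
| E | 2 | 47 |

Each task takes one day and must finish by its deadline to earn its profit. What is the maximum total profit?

Profit order: E=47 C=45 B=43 A=27 D=13
Assign: E→slot 2, C→slot 1, B skipped, A skipped, D skipped.
Slots: [1:C] [2:E]
Profit = 45 + 47 = 92

92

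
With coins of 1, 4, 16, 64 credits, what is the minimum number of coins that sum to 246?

Greedy: take as many of the largest coin as possible, then repeat with the remainder.
246 = 3×64 + 3×16 + 1×4 + 2×1
Total coins = 3 + 3 + 1 + 2 = 9

9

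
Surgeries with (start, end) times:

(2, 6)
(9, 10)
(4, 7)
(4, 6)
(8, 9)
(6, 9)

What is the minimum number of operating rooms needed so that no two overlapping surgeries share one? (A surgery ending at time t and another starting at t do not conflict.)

3

Count concurrent intervals with a sweep; the peak is the room count.
Events (time:±→running): 2:+→1 4:+→2 4:+→3 … peak 3.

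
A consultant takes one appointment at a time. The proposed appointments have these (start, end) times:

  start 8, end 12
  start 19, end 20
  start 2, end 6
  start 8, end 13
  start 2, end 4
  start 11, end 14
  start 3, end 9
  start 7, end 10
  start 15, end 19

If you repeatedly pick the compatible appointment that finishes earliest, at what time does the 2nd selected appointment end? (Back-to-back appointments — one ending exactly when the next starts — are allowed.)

By end time: (2,4), (2,6), (3,9), (7,10), (8,12), (8,13), (11,14), (15,19), (19,20).
Pick (2,4); next start ≥ 4 → (7,10); next start ≥ 10 → (11,14); next start ≥ 14 → (15,19); next start ≥ 19 → (19,20).
Selected: (2,4) (7,10) (11,14) (15,19) (19,20)

10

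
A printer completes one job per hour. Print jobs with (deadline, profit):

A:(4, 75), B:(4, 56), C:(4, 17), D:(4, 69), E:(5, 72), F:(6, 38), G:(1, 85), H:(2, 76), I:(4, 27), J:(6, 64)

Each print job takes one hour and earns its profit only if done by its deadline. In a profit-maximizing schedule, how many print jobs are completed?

6

Sort by profit descending; place each in the latest free slot ≤ its deadline.
Profit order: G=85 H=76 A=75 E=72 D=69 J=64 B=56 F=38 I=27 C=17
Assign: G→slot 1, H→slot 2, A→slot 4, E→slot 5, D→slot 3, J→slot 6, B skipped, F skipped, I skipped, C skipped.
Slots: [1:G] [2:H] [3:D] [4:A] [5:E] [6:J]
6 of 10 scheduled.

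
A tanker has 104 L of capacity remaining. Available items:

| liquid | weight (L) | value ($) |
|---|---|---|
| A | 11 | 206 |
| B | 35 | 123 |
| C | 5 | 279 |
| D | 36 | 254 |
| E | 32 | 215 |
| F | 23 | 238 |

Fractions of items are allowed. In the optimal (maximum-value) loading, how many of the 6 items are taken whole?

Sort by value per unit weight and fill in that order.
Order: C (279/5=55.80) > A (206/11=18.73) > F (238/23=10.35) > D (254/36=7.06) > E (215/32=6.72) > B (123/35=3.51)
Fill: take C (5 @ 279) → take A (11 @ 206) → take F (23 @ 238) → take D (36 @ 254) → take 29/32 of E → 194.84; 104/104 used.
4 item(s) taken whole; one partial (take 29/32 of E).

4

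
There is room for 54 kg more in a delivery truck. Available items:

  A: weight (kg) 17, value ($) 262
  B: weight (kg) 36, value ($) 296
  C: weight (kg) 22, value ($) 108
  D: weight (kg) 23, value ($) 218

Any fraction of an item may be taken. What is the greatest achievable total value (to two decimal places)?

Greedy by value/weight ratio, highest first.
Ratios (sorted): A 15.41, D 9.48, B 8.22, C 4.91
take A (17 @ 262); take D (23 @ 218); take 14/36 of B → 115.11. Capacity used 54/54.
Total value = 595.11

595.11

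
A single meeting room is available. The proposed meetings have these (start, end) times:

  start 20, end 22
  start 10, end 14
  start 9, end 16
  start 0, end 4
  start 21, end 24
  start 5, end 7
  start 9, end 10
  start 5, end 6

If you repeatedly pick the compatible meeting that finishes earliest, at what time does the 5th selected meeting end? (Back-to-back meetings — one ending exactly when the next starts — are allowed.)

Sorted by end: (0,4)  (5,6)  (5,7)  (9,10)  (10,14)  (9,16)  (20,22)  (21,24)
take (0,4); take (5,6); take (9,10); take (10,14); take (20,22).
Selected: (0,4) (5,6) (9,10) (10,14) (20,22)

22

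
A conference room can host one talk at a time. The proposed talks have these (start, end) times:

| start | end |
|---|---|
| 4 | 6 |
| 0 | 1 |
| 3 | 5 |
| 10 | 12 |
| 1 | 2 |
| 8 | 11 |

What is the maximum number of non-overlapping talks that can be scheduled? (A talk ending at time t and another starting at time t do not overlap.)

Sorted by end: (0,1)  (1,2)  (3,5)  (4,6)  (8,11)  (10,12)
take (0,1); take (1,2); take (3,5); take (8,11).
Selected 4 talks.

4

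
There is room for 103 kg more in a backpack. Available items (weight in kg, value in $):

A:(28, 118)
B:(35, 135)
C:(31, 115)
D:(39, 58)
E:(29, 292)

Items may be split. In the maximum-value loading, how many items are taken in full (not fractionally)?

Sort by value per unit weight and fill in that order.
Ratios (sorted): E 10.07, A 4.21, B 3.86, C 3.71, D 1.49
take E (29 @ 292); take A (28 @ 118); take B (35 @ 135); take 11/31 of C → 40.81. Capacity used 103/103.
3 item(s) taken whole; one partial (take 11/31 of C).

3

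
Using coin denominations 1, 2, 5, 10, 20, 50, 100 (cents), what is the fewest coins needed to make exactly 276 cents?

Greedy: take as many of the largest coin as possible, then repeat with the remainder.
276 = 2×100 + 1×50 + 1×20 + 1×5 + 1×1
Total coins = 2 + 1 + 1 + 1 + 1 = 6

6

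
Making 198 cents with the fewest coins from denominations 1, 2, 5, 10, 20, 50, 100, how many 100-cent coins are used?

1

198 = 1×100 + 1×50 + 2×20 + 1×5 + 1×2 + 1×1
Count of 100: 1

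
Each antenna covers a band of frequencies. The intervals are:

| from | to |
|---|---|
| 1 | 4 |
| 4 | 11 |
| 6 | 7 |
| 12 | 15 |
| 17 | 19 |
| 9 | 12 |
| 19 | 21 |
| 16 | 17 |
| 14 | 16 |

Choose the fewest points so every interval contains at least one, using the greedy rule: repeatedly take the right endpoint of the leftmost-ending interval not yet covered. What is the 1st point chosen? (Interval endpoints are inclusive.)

4

Sort by right endpoint; whenever an interval is uncovered, place a point at its right end.
Sorted: [1,4] [6,7] [4,11] [9,12] [12,15] [14,16] [16,17] [17,19] [19,21]
{[1,4]} hit by 4; {[6,7],[4,11]} hit by 7; {[9,12],[12,15]} hit by 12; {[14,16],[16,17]} hit by 16; {[17,19],[19,21]} hit by 19.
Points: 4, 7, 12, 16, 19 (5 total).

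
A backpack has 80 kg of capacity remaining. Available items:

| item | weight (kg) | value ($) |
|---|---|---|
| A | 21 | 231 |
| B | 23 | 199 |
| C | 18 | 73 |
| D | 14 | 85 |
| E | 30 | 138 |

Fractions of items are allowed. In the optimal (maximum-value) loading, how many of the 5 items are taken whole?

3

Order: A (231/21=11.00) > B (199/23=8.65) > D (85/14=6.07) > E (138/30=4.60) > C (73/18=4.06)
Fill: take A (21 @ 231) → take B (23 @ 199) → take D (14 @ 85) → take 22/30 of E → 101.20; 80/80 used.
3 item(s) taken whole; one partial (take 22/30 of E).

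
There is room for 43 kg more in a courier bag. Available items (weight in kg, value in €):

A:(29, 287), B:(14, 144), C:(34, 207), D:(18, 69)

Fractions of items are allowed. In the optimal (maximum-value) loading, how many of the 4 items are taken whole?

2

Greedy by value/weight ratio, highest first.
Order: B (144/14=10.29) > A (287/29=9.90) > C (207/34=6.09) > D (69/18=3.83)
Fill: take B (14 @ 144) → take A (29 @ 287); 43/43 used.
2 item(s) taken whole.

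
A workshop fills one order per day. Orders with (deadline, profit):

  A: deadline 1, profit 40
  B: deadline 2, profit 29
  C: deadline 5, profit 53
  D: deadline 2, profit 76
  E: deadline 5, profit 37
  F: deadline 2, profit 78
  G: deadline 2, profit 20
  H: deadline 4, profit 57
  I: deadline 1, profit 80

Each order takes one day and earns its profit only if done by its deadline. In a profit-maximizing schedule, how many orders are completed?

Profit order: I=80 F=78 D=76 H=57 C=53 A=40 E=37 B=29 G=20
Assign: I→slot 1, F→slot 2, D skipped, H→slot 4, C→slot 5, A skipped, E→slot 3, B skipped, G skipped.
Slots: [1:I] [2:F] [3:E] [4:H] [5:C]
5 of 9 scheduled.

5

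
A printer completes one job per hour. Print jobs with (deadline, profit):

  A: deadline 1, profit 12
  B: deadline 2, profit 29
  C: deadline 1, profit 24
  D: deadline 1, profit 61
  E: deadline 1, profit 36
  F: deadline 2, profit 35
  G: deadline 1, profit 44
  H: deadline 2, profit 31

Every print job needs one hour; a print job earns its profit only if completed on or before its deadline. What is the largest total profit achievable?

96

Sort by profit descending; place each in the latest free slot ≤ its deadline.
By profit: D(d1,61), G(d1,44), E(d1,36), F(d2,35), H(d2,31), B(d2,29), C(d1,24), A(d1,12)
D→slot 1; G skipped; E skipped; F→slot 2; H skipped; B skipped; C skipped; A skipped.
Profit = 61 + 35 = 96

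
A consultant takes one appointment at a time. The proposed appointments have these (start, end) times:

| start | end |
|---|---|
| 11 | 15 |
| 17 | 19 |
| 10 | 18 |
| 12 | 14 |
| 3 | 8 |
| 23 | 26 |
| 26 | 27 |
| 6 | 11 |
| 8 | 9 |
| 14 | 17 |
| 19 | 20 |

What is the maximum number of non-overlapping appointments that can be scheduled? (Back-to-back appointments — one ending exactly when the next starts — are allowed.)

Greedy by earliest finish: after sorting by end time, pick each interval compatible with the last pick.
Sorted by end: (3,8)  (8,9)  (6,11)  (12,14)  (11,15)  (14,17)  (10,18)  (17,19)  (19,20)  (23,26)  (26,27)
take (3,8); take (8,9); take (12,14); take (14,17); take (17,19); take (19,20); take (23,26); take (26,27).
Selected 8 appointments.

8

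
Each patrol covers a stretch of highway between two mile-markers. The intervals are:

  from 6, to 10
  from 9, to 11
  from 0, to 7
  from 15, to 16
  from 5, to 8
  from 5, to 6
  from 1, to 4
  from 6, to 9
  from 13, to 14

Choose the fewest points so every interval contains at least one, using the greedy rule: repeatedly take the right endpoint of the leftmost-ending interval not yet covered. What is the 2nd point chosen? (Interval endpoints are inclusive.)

Sorted: [1,4] [5,6] [0,7] [5,8] [6,9] [6,10] [9,11] [13,14] [15,16]
{[1,4]} hit by 4; {[5,6],[0,7],[5,8],[6,9],[6,10]} hit by 6; {[9,11]} hit by 11; {[13,14]} hit by 14; {[15,16]} hit by 16.
Points: 4, 6, 11, 14, 16 (5 total).

6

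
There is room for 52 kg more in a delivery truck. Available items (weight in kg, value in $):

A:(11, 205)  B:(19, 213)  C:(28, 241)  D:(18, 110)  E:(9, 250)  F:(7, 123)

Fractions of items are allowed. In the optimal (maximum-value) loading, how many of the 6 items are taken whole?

4

Ratios (sorted): E 27.78, A 18.64, F 17.57, B 11.21, C 8.61, D 6.11
take E (9 @ 250); take A (11 @ 205); take F (7 @ 123); take B (19 @ 213); take 6/28 of C → 51.64. Capacity used 52/52.
4 item(s) taken whole; one partial (take 6/28 of C).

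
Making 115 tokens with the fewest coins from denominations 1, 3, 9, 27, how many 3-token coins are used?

Greedy: take as many of the largest coin as possible, then repeat with the remainder.
115 − 4×27→7 − 2×3→1 − 1×1→0
Count of 3: 2

2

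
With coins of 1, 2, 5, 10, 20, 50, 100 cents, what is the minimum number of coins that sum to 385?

385 = 3×100 + 1×50 + 1×20 + 1×10 + 1×5
Total coins = 3 + 1 + 1 + 1 + 1 = 7

7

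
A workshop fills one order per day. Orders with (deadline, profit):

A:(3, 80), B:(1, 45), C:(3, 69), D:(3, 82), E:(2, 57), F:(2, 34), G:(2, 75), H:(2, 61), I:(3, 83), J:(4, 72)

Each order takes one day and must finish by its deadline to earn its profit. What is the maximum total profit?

Sort by profit descending; place each in the latest free slot ≤ its deadline.
By profit: I(d3,83), D(d3,82), A(d3,80), G(d2,75), J(d4,72), C(d3,69), H(d2,61), E(d2,57), B(d1,45), F(d2,34)
I→slot 3; D→slot 2; A→slot 1; G skipped; J→slot 4; C skipped; H skipped; E skipped; B skipped; F skipped.
Profit = 80 + 82 + 83 + 72 = 317

317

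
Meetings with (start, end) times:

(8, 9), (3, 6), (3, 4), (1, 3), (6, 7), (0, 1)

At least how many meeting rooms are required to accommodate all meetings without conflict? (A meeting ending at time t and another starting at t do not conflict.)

2

The answer is the maximum number of intervals overlapping at any instant.
Events (time:±→running): 0:+→1 1:-→0 1:+→1 3:-→0 3:+→1 3:+→2 … peak 2.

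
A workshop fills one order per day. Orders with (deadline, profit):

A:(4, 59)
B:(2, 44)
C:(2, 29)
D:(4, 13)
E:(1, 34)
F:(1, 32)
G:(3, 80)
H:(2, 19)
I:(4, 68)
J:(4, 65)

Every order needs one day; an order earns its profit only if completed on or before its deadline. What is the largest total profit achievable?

272

Sort by profit descending; place each in the latest free slot ≤ its deadline.
By profit: G(d3,80), I(d4,68), J(d4,65), A(d4,59), B(d2,44), E(d1,34), F(d1,32), C(d2,29), H(d2,19), D(d4,13)
G→slot 3; I→slot 4; J→slot 2; A→slot 1; B skipped; E skipped; F skipped; C skipped; H skipped; D skipped.
Profit = 59 + 65 + 80 + 68 = 272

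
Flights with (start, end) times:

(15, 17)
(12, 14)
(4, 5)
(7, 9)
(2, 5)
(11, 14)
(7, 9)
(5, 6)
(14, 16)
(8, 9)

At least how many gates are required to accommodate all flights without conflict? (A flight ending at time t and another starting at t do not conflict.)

Events (time:±→running): 2:+→1 4:+→2 5:-→1 5:-→0 5:+→1 6:-→0 7:+→1 7:+→2 8:+→3 … peak 3.

3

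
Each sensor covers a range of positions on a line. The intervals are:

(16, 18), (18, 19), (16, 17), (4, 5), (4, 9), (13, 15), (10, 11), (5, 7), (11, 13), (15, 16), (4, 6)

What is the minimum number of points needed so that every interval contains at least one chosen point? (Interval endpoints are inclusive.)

5

Sort by right endpoint; whenever an interval is uncovered, place a point at its right end.
By right end: [4,5]  [4,6]  [5,7]  [4,9]  [10,11]  [11,13]  [13,15]  [15,16]  [16,17]  [16,18]  [18,19]
[4,5] uncovered → point at 5; [10,11] uncovered → point at 11; [13,15] uncovered → point at 15; [16,17] uncovered → point at 17; [18,19] uncovered → point at 19.
Points: 5, 11, 15, 17, 19 (5 total).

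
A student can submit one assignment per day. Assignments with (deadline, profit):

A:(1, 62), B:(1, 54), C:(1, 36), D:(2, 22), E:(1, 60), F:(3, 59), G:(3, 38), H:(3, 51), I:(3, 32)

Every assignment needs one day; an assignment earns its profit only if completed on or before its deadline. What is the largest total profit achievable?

By profit: A(d1,62), E(d1,60), F(d3,59), B(d1,54), H(d3,51), G(d3,38), C(d1,36), I(d3,32), D(d2,22)
A→slot 1; E skipped; F→slot 3; B skipped; H→slot 2; G skipped; C skipped; I skipped; D skipped.
Profit = 62 + 51 + 59 = 172

172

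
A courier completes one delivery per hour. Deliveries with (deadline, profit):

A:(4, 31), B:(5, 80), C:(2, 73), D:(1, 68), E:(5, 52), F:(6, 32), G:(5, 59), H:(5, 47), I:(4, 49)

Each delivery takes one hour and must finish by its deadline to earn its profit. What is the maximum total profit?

Sort by profit descending; place each in the latest free slot ≤ its deadline.
Profit order: B=80 C=73 D=68 G=59 E=52 I=49 H=47 F=32 A=31
Assign: B→slot 5, C→slot 2, D→slot 1, G→slot 4, E→slot 3, I skipped, H skipped, F→slot 6, A skipped.
Slots: [1:D] [2:C] [3:E] [4:G] [5:B] [6:F]
Profit = 68 + 73 + 52 + 59 + 80 + 32 = 364

364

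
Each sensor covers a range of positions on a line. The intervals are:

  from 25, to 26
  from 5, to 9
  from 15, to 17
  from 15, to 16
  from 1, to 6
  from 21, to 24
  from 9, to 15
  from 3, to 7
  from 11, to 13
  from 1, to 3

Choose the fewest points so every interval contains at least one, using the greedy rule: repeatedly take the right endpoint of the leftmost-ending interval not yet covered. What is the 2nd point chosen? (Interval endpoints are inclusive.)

Sorted: [1,3] [1,6] [3,7] [5,9] [11,13] [9,15] [15,16] [15,17] [21,24] [25,26]
{[1,3],[1,6],[3,7]} hit by 3; {[5,9]} hit by 9; {[11,13],[9,15]} hit by 13; {[15,16],[15,17]} hit by 16; {[21,24]} hit by 24; {[25,26]} hit by 26.
Points: 3, 9, 13, 16, 24, 26 (6 total).

9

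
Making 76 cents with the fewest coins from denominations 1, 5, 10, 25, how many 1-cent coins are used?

Use the largest denomination that fits, subtract, and repeat.
76 − 3×25→1 − 1×1→0
Count of 1: 1

1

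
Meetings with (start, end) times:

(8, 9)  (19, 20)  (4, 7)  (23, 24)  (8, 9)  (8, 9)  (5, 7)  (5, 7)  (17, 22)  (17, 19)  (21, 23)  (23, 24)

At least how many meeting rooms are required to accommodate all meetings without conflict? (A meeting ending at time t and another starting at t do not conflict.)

Count concurrent intervals with a sweep; the peak is the room count.
starts: [4, 5, 5, 8, 8, 8, 17, 17, 19, 21, 23, 23]
ends:   [7, 7, 7, 9, 9, 9, 19, 20, 22, 23, 24, 24]
s4→1 s5→2 s5→3  — peak 3.

3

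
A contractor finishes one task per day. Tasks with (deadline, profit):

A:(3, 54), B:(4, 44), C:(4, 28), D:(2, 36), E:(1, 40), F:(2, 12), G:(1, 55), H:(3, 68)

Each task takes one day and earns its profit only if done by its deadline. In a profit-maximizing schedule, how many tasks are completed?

4

Take jobs in profit order; each goes to the latest open slot no later than its deadline.
By profit: H(d3,68), G(d1,55), A(d3,54), B(d4,44), E(d1,40), D(d2,36), C(d4,28), F(d2,12)
H→slot 3; G→slot 1; A→slot 2; B→slot 4; E skipped; D skipped; C skipped; F skipped.
4 of 8 scheduled.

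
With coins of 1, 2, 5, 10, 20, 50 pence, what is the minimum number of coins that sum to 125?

4

Use the largest denomination that fits, subtract, and repeat.
125 = 2×50 + 1×20 + 1×5
Total coins = 2 + 1 + 1 = 4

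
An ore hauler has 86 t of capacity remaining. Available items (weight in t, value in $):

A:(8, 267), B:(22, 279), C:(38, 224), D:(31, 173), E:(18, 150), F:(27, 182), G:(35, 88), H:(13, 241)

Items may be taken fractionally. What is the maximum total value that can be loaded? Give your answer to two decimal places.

1105.52

Order: A (267/8=33.38) > H (241/13=18.54) > B (279/22=12.68) > E (150/18=8.33) > F (182/27=6.74) > C (224/38=5.89) > D (173/31=5.58) > G (88/35=2.51)
Fill: take A (8 @ 267) → take H (13 @ 241) → take B (22 @ 279) → take E (18 @ 150) → take 25/27 of F → 168.52; 86/86 used.
Total value = 1105.52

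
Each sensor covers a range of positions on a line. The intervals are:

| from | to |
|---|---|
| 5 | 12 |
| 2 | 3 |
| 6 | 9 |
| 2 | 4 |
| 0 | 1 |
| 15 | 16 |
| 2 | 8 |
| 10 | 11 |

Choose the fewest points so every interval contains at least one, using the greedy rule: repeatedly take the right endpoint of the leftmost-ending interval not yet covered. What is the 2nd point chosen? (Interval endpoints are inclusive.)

3

Sorted: [0,1] [2,3] [2,4] [2,8] [6,9] [10,11] [5,12] [15,16]
{[0,1]} hit by 1; {[2,3],[2,4],[2,8]} hit by 3; {[6,9]} hit by 9; {[10,11],[5,12]} hit by 11; {[15,16]} hit by 16.
Points: 1, 3, 9, 11, 16 (5 total).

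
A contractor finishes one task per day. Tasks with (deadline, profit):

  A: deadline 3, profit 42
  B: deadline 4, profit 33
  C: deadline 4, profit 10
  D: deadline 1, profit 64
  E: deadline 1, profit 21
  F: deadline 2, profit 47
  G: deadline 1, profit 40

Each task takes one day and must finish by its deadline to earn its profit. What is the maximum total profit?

Sort by profit descending; place each in the latest free slot ≤ its deadline.
By profit: D(d1,64), F(d2,47), A(d3,42), G(d1,40), B(d4,33), E(d1,21), C(d4,10)
D→slot 1; F→slot 2; A→slot 3; G skipped; B→slot 4; E skipped; C skipped.
Profit = 64 + 47 + 42 + 33 = 186

186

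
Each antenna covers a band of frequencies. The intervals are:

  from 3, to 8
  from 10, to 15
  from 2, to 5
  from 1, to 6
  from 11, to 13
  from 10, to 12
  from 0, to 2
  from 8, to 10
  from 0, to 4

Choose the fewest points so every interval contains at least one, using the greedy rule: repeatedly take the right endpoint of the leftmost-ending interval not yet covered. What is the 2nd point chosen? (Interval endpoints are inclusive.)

8

Sorted: [0,2] [0,4] [2,5] [1,6] [3,8] [8,10] [10,12] [11,13] [10,15]
{[0,2],[0,4],[2,5],[1,6]} hit by 2; {[3,8],[8,10]} hit by 8; {[10,12],[11,13],[10,15]} hit by 12.
Points: 2, 8, 12 (3 total).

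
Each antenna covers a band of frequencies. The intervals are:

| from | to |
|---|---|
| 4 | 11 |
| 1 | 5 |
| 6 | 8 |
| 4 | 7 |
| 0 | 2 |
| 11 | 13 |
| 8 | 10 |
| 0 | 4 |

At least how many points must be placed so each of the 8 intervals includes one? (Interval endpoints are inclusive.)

4

Sorted: [0,2] [0,4] [1,5] [4,7] [6,8] [8,10] [4,11] [11,13]
{[0,2],[0,4],[1,5]} hit by 2; {[4,7],[6,8]} hit by 7; {[8,10],[4,11]} hit by 10; {[11,13]} hit by 13.
Points: 2, 7, 10, 13 (4 total).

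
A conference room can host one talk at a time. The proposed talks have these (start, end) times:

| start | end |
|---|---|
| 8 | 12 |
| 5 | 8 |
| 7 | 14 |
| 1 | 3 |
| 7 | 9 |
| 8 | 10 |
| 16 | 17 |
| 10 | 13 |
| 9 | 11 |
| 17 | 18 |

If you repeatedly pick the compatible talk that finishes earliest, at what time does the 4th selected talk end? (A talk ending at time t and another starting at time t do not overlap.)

13

Greedy by earliest finish: after sorting by end time, pick each interval compatible with the last pick.
By end time: (1,3), (5,8), (7,9), (8,10), (9,11), (8,12), (10,13), (7,14), (16,17), (17,18).
Pick (1,3); next start ≥ 3 → (5,8); next start ≥ 8 → (8,10); next start ≥ 10 → (10,13); next start ≥ 13 → (16,17); next start ≥ 17 → (17,18).
Selected: (1,3) (5,8) (8,10) (10,13) (16,17) (17,18)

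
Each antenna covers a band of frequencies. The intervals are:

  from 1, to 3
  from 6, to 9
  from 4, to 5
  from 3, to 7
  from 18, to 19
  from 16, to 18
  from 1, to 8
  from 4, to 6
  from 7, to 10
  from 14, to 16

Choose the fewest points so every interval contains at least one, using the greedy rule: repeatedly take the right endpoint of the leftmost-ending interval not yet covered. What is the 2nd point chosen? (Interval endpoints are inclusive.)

Process intervals by earliest right end; each time one isn't hit yet, stab at its right endpoint.
Sorted: [1,3] [4,5] [4,6] [3,7] [1,8] [6,9] [7,10] [14,16] [16,18] [18,19]
{[1,3]} hit by 3; {[4,5],[4,6],[3,7],[1,8]} hit by 5; {[6,9],[7,10]} hit by 9; {[14,16],[16,18]} hit by 16; {[18,19]} hit by 19.
Points: 3, 5, 9, 16, 19 (5 total).

5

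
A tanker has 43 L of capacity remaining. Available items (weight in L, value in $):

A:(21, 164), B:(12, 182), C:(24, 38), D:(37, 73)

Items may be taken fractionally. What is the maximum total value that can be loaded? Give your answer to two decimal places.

365.73

Sort by value per unit weight and fill in that order.
Order: B (182/12=15.17) > A (164/21=7.81) > D (73/37=1.97) > C (38/24=1.58)
Fill: take B (12 @ 182) → take A (21 @ 164) → take 10/37 of D → 19.73; 43/43 used.
Total value = 365.73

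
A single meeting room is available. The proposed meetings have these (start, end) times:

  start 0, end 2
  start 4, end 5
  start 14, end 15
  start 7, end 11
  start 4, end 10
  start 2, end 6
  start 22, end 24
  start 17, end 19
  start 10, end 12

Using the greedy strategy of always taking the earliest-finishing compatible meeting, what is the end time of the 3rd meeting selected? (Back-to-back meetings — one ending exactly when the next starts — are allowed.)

11

Greedy by earliest finish: after sorting by end time, pick each interval compatible with the last pick.
Sorted by end: (0,2)  (4,5)  (2,6)  (4,10)  (7,11)  (10,12)  (14,15)  (17,19)  (22,24)
take (0,2); take (4,5); skip (2,6); skip (4,10); take (7,11); take (14,15); take (17,19); take (22,24).
Selected: (0,2) (4,5) (7,11) (14,15) (17,19) (22,24)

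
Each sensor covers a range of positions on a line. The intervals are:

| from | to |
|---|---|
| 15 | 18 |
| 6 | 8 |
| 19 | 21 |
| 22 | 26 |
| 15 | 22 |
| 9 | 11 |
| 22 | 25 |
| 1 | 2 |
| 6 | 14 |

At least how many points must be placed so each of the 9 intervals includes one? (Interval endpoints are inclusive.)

Sort by right endpoint; whenever an interval is uncovered, place a point at its right end.
Sorted: [1,2] [6,8] [9,11] [6,14] [15,18] [19,21] [15,22] [22,25] [22,26]
{[1,2]} hit by 2; {[6,8]} hit by 8; {[9,11],[6,14]} hit by 11; {[15,18]} hit by 18; {[19,21],[15,22]} hit by 21; {[22,25],[22,26]} hit by 25.
Points: 2, 8, 11, 18, 21, 25 (6 total).

6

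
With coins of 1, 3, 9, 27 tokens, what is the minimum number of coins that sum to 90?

4

90 = 3×27 + 1×9
Total coins = 3 + 1 = 4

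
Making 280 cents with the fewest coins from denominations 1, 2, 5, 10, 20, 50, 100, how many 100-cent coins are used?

2

280 − 2×100→80 − 1×50→30 − 1×20→10 − 1×10→0
Count of 100: 2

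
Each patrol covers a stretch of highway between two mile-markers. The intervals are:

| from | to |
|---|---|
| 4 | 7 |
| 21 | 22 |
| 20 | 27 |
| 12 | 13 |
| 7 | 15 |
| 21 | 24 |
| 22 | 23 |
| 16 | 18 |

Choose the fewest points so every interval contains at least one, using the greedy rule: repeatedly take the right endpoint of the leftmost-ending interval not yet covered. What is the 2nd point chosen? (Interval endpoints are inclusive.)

Process intervals by earliest right end; each time one isn't hit yet, stab at its right endpoint.
By right end: [4,7]  [12,13]  [7,15]  [16,18]  [21,22]  [22,23]  [21,24]  [20,27]
[4,7] uncovered → point at 7; [12,13] uncovered → point at 13; [16,18] uncovered → point at 18; [21,22] uncovered → point at 22.
Points: 7, 13, 18, 22 (4 total).

13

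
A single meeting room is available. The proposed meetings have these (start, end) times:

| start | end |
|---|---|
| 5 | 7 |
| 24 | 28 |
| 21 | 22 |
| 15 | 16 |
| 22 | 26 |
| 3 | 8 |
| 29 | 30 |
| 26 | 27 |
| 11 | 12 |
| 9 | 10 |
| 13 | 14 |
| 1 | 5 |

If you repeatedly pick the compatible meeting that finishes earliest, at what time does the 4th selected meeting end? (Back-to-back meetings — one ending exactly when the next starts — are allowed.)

12

Sorted by end: (1,5)  (5,7)  (3,8)  (9,10)  (11,12)  (13,14)  (15,16)  (21,22)  (22,26)  (26,27)  (24,28)  (29,30)
take (1,5); take (5,7); take (9,10); take (11,12); take (13,14); take (15,16); take (21,22); take (22,26); take (26,27); take (29,30).
Selected: (1,5) (5,7) (9,10) (11,12) (13,14) (15,16) (21,22) (22,26) (26,27) (29,30)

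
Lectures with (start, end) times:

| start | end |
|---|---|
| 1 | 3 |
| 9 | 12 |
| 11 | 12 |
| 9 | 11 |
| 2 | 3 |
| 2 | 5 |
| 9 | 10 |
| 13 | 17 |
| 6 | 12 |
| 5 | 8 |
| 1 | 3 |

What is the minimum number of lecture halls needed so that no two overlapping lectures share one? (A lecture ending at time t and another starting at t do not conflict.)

Count concurrent intervals with a sweep; the peak is the room count.
starts: [1, 1, 2, 2, 5, 6, 9, 9, 9, 11, 13]
ends:   [3, 3, 3, 5, 8, 10, 11, 12, 12, 12, 17]
s1→1 s1→2 s2→3 s2→4  — peak 4.

4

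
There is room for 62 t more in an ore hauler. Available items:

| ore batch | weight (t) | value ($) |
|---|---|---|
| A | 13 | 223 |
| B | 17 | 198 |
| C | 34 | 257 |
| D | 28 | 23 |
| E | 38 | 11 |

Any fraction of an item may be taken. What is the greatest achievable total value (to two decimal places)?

Greedy by value/weight ratio, highest first.
Order: A (223/13=17.15) > B (198/17=11.65) > C (257/34=7.56) > D (23/28=0.82) > E (11/38=0.29)
Fill: take A (13 @ 223) → take B (17 @ 198) → take 32/34 of C → 241.88; 62/62 used.
Total value = 662.88

662.88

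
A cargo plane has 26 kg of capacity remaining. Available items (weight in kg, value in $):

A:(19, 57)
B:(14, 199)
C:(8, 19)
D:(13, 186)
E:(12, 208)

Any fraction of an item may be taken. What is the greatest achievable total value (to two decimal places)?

408.21

Sort by value per unit weight and fill in that order.
Order: E (208/12=17.33) > D (186/13=14.31) > B (199/14=14.21) > A (57/19=3.00) > C (19/8=2.38)
Fill: take E (12 @ 208) → take D (13 @ 186) → take 1/14 of B → 14.21; 26/26 used.
Total value = 408.21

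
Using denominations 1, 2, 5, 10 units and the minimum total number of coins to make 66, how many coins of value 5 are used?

1

66 − 6×10→6 − 1×5→1 − 1×1→0
Count of 5: 1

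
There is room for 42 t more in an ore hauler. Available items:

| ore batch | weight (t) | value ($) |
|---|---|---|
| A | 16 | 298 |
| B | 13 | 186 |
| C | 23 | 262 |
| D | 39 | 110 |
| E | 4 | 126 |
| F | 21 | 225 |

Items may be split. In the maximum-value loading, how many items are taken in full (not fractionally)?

Sort by value per unit weight and fill in that order.
Order: E (126/4=31.50) > A (298/16=18.62) > B (186/13=14.31) > C (262/23=11.39) > F (225/21=10.71) > D (110/39=2.82)
Fill: take E (4 @ 126) → take A (16 @ 298) → take B (13 @ 186) → take 9/23 of C → 102.52; 42/42 used.
3 item(s) taken whole; one partial (take 9/23 of C).

3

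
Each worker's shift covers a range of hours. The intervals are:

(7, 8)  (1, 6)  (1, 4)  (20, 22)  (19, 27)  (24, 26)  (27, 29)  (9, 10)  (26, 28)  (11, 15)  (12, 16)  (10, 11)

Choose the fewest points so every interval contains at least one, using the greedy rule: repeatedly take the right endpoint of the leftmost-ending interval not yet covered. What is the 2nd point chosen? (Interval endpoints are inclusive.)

8

Sort by right endpoint; whenever an interval is uncovered, place a point at its right end.
Sorted: [1,4] [1,6] [7,8] [9,10] [10,11] [11,15] [12,16] [20,22] [24,26] [19,27] [26,28] [27,29]
{[1,4],[1,6]} hit by 4; {[7,8]} hit by 8; {[9,10],[10,11]} hit by 10; {[11,15],[12,16]} hit by 15; {[20,22]} hit by 22; {[24,26],[19,27],[26,28]} hit by 26; {[27,29]} hit by 29.
Points: 4, 8, 10, 15, 22, 26, 29 (7 total).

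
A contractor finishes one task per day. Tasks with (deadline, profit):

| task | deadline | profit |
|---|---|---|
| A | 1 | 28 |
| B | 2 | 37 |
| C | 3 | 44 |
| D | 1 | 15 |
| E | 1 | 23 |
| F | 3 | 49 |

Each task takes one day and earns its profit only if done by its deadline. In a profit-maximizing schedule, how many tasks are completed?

Take jobs in profit order; each goes to the latest open slot no later than its deadline.
Profit order: F=49 C=44 B=37 A=28 E=23 D=15
Assign: F→slot 3, C→slot 2, B→slot 1, A skipped, E skipped, D skipped.
Slots: [1:B] [2:C] [3:F]
3 of 6 scheduled.

3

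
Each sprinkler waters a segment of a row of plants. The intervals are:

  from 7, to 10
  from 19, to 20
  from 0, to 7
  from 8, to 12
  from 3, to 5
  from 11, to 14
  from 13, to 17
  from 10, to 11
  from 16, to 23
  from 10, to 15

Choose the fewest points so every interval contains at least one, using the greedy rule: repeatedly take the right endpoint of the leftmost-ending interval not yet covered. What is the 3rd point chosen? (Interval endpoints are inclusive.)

Sort by right endpoint; whenever an interval is uncovered, place a point at its right end.
By right end: [3,5]  [0,7]  [7,10]  [10,11]  [8,12]  [11,14]  [10,15]  [13,17]  [19,20]  [16,23]
[3,5] uncovered → point at 5; [7,10] uncovered → point at 10; [11,14] uncovered → point at 14; [19,20] uncovered → point at 20.
Points: 5, 10, 14, 20 (4 total).

14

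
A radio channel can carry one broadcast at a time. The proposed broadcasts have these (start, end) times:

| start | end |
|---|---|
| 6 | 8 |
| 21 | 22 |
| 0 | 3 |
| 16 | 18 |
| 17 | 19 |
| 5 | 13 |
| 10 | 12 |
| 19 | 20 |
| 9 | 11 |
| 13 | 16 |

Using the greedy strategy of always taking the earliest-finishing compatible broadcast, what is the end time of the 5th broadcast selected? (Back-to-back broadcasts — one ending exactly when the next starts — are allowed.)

Sort by end time and greedily take each interval whose start is ≥ the last chosen end.
Sorted by end: (0,3)  (6,8)  (9,11)  (10,12)  (5,13)  (13,16)  (16,18)  (17,19)  (19,20)  (21,22)
take (0,3); take (6,8); take (9,11); skip (5,13); take (13,16); take (16,18); skip (17,19); take (19,20); take (21,22).
Selected: (0,3) (6,8) (9,11) (13,16) (16,18) (19,20) (21,22)

18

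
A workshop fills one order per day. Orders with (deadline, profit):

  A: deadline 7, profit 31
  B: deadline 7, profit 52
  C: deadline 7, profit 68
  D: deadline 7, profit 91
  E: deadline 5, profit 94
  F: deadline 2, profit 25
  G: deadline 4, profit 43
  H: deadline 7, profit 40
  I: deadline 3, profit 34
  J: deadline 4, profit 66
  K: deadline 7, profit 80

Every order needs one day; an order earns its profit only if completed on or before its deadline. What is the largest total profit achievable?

Take jobs in profit order; each goes to the latest open slot no later than its deadline.
By profit: E(d5,94), D(d7,91), K(d7,80), C(d7,68), J(d4,66), B(d7,52), G(d4,43), H(d7,40), I(d3,34), A(d7,31), F(d2,25)
E→slot 5; D→slot 7; K→slot 6; C→slot 4; J→slot 3; B→slot 2; G→slot 1; H skipped; I skipped; A skipped; F skipped.
Profit = 43 + 52 + 66 + 68 + 94 + 80 + 91 = 494

494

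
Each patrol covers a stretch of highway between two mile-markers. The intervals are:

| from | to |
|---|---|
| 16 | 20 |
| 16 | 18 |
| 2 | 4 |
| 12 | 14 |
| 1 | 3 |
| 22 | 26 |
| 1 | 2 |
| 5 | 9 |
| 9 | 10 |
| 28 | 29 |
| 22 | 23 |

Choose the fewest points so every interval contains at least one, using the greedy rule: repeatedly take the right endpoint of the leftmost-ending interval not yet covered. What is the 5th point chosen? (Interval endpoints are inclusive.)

Process intervals by earliest right end; each time one isn't hit yet, stab at its right endpoint.
By right end: [1,2]  [1,3]  [2,4]  [5,9]  [9,10]  [12,14]  [16,18]  [16,20]  [22,23]  [22,26]  [28,29]
[1,2] uncovered → point at 2; [5,9] uncovered → point at 9; [12,14] uncovered → point at 14; [16,18] uncovered → point at 18; [22,23] uncovered → point at 23; [28,29] uncovered → point at 29.
Points: 2, 9, 14, 18, 23, 29 (6 total).

23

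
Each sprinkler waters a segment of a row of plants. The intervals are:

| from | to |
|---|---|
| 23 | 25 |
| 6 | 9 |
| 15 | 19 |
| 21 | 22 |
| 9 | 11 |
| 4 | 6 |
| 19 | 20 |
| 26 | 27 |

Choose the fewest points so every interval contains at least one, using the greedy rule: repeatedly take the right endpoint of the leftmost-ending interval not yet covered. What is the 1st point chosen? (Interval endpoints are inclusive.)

Sorted: [4,6] [6,9] [9,11] [15,19] [19,20] [21,22] [23,25] [26,27]
{[4,6],[6,9]} hit by 6; {[9,11]} hit by 11; {[15,19],[19,20]} hit by 19; {[21,22]} hit by 22; {[23,25]} hit by 25; {[26,27]} hit by 27.
Points: 6, 11, 19, 22, 25, 27 (6 total).

6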